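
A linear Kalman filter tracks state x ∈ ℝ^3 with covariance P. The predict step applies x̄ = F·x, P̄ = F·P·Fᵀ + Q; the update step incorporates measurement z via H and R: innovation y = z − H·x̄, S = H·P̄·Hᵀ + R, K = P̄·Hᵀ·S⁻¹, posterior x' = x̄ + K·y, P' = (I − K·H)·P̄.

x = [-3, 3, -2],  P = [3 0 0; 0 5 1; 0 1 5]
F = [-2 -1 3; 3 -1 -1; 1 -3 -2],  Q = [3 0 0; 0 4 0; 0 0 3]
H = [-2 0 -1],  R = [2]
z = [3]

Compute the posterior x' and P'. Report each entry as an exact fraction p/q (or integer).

x̄ = F·x = [-3, -10, -8]
P̄ = F·P·Fᵀ + Q = [59 -30 -28; -30 43 39; -28 39 83]
y = z − H·x̄ = [-11]
S = H·P̄·Hᵀ + R = [209]
K = P̄·Hᵀ·S⁻¹ = [-90/209; 21/209; -27/209]
x' = x̄ + K·y = [33/19, -211/19, -125/19]
P' = (I − K·H)·P̄ = [4231/209 -4380/209 -8282/209; -4380/209 8546/209 8718/209; -8282/209 8718/209 16618/209]

x' = [33/19, -211/19, -125/19]
P' = [4231/209 -4380/209 -8282/209; -4380/209 8546/209 8718/209; -8282/209 8718/209 16618/209]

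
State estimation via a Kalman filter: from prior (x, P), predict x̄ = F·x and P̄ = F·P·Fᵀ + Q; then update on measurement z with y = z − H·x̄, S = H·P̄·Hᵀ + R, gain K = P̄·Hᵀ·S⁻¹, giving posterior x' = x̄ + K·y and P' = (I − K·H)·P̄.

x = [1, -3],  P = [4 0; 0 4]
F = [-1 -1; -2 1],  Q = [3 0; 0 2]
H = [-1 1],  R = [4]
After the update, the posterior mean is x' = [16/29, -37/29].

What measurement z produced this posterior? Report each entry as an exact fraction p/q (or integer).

z = [-1]

x̄ = F·x = [2, -5]
P̄ = F·P·Fᵀ + Q = [11 4; 4 22]
S = H·P̄·Hᵀ + R = [29]
K = P̄·Hᵀ·S⁻¹ = [-7/29; 18/29]
x' − x̄ = [-42/29, 108/29] = K·y
y = (KᵀK)⁻¹·Kᵀ·(x' − x̄) = [6]
z = y + H·x̄ = [6] + [-7] = [-1]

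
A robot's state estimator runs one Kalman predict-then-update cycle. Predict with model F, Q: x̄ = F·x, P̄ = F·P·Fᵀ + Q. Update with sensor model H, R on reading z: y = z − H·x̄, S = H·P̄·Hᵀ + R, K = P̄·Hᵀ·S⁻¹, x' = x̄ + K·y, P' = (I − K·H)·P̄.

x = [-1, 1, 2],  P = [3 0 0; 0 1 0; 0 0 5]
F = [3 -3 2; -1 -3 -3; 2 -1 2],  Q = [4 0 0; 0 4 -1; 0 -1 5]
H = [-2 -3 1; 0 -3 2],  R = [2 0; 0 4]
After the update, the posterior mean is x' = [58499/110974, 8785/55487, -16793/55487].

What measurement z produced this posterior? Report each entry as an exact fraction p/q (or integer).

x̄ = F·x = [-2, -8, 1]
P̄ = F·P·Fᵀ + Q = [60 -30 41; -30 61 -34; 41 -34 38]
S = H·P̄·Hᵀ + R = [509 587; 587 1113]
K = P̄·Hᵀ·S⁻¹ = [-88721/221948 81091/221948; -6851/55487 -8900/55487; -9983/55487 14139/55487]
x' − x̄ = [280447/110974, 452681/55487, -72280/55487] = K·y
y = (KᵀK)⁻¹·Kᵀ·(x' − x̄) = [-31, -27]
z = y + H·x̄ = [-31, -27] + [29, 26] = [-2, -1]

z = [-2, -1]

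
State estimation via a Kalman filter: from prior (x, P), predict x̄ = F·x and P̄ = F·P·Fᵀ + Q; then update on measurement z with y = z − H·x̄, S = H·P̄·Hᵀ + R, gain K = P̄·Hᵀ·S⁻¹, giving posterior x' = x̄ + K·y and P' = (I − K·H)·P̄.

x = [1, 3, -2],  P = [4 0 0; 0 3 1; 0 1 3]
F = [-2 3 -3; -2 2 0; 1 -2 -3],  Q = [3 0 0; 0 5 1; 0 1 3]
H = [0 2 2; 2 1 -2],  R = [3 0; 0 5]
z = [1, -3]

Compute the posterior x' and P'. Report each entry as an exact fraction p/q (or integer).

x̄ = F·x = [13, 4, 1]
P̄ = F·P·Fᵀ + Q = [55 28 -2; 28 33 -25; -2 -25 58]
y = z − H·x̄ = [-9, -31]
S = H·P̄·Hᵀ + R = [167 -12; -12 718]
K = P̄·Hᵀ·S⁻¹ = [19520/59881 12169/59881; 6578/59881 23405/119762; 22824/59881 -23423/119762]
x' = x̄ + K·y = [225534/59881, -364911/119762, 435043/119762]
P' = (I − K·H)·P̄ = [550417/59881 -327143/59881 356423/59881; -327143/59881 488355/119762 -468621/119762; 356423/59881 -468621/119762 537093/119762]

x' = [225534/59881, -364911/119762, 435043/119762]
P' = [550417/59881 -327143/59881 356423/59881; -327143/59881 488355/119762 -468621/119762; 356423/59881 -468621/119762 537093/119762]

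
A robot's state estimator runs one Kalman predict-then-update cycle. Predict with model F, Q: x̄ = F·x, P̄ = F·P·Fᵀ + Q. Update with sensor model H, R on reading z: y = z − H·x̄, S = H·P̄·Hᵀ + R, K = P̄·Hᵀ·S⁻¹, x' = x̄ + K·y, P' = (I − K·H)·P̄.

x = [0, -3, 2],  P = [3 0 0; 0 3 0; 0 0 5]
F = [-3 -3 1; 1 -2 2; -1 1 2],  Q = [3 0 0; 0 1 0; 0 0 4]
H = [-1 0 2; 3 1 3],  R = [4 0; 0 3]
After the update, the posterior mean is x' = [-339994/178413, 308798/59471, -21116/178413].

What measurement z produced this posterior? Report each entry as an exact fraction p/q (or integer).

x̄ = F·x = [11, 10, 1]
P̄ = F·P·Fᵀ + Q = [62 19 10; 19 36 11; 10 11 30]
S = H·P̄·Hᵀ + R = [146 27; 27 1227]
K = P̄·Hᵀ·S⁻¹ = [-19293/59471 35444/178413; 93/59471 6105/59471; 19271/59471 17776/178413]
x' − x̄ = [-2302537/178413, -285912/59471, -199529/178413] = K·y
y = (KᵀK)⁻¹·Kᵀ·(x' − x̄) = [11, -47]
z = y + H·x̄ = [11, -47] + [-9, 46] = [2, -1]

z = [2, -1]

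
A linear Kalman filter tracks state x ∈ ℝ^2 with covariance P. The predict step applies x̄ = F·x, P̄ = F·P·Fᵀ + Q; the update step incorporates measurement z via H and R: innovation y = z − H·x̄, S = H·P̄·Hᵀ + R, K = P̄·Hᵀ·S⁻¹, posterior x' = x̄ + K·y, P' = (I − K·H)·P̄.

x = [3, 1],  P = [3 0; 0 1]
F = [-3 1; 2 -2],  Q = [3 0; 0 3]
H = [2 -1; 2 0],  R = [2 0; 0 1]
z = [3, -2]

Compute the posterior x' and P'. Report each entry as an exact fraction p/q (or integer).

x̄ = F·x = [-8, 4]
P̄ = F·P·Fᵀ + Q = [31 -20; -20 19]
y = z − H·x̄ = [23, 14]
S = H·P̄·Hᵀ + R = [225 164; 164 125]
K = P̄·Hᵀ·S⁻¹ = [82/1229 502/1229; -815/1229 676/1229]
x' = x̄ + K·y = [-918/1229, -4365/1229]
P' = (I − K·H)·P̄ = [251/1229 338/1229; 338/1229 2306/1229]

x' = [-918/1229, -4365/1229]
P' = [251/1229 338/1229; 338/1229 2306/1229]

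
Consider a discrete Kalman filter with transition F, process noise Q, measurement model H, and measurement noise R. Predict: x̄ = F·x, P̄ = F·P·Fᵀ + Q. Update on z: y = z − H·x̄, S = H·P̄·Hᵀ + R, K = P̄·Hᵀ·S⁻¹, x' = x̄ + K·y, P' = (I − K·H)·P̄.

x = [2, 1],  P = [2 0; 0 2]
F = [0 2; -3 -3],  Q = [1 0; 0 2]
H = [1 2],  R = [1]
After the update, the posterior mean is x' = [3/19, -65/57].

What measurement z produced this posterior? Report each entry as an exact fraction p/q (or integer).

x̄ = F·x = [2, -9]
P̄ = F·P·Fᵀ + Q = [9 -12; -12 38]
S = H·P̄·Hᵀ + R = [114]
K = P̄·Hᵀ·S⁻¹ = [-5/38; 32/57]
x' − x̄ = [-35/19, 448/57] = K·y
y = (KᵀK)⁻¹·Kᵀ·(x' − x̄) = [14]
z = y + H·x̄ = [14] + [-16] = [-2]

z = [-2]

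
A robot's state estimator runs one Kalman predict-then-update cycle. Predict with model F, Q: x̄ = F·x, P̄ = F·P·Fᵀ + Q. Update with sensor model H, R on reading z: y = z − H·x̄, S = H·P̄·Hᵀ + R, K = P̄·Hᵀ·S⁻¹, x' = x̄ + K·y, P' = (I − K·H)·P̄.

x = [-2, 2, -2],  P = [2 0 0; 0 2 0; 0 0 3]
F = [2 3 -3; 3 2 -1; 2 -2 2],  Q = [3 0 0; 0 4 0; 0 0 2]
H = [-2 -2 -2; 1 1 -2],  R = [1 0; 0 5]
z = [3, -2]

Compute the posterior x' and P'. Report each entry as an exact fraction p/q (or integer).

x̄ = F·x = [8, 0, -12]
P̄ = F·P·Fᵀ + Q = [56 33 -22; 33 33 -2; -22 -2 30]
y = z − H·x̄ = [-5, -34]
S = H·P̄·Hᵀ + R = [549 -238; -238 376]
K = P̄·Hᵀ·S⁻¹ = [-1873/14978 8225/29956; -7867/37445 3983/74890; -6126/37445 -12243/37445]
x' = x̄ + K·y = [-5318/7489, -28376/37445, -2448/37445]
P' = (I − K·H)·P̄ = [81647/29956 -33345/14978 -3271/7489; -33345/14978 89304/37445 -2008/37445; -3271/7489 -2008/37445 21426/37445]

x' = [-5318/7489, -28376/37445, -2448/37445]
P' = [81647/29956 -33345/14978 -3271/7489; -33345/14978 89304/37445 -2008/37445; -3271/7489 -2008/37445 21426/37445]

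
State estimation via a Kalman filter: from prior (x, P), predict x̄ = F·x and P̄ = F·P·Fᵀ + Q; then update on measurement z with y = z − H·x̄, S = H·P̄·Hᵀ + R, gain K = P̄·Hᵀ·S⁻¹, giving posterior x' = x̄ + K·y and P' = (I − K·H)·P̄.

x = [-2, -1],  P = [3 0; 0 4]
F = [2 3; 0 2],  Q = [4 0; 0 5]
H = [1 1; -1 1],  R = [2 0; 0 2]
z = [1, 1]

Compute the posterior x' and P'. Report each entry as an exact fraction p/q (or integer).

x' = [-41/295, 599/590]
P' = [284/295 12/295; 12/295 537/590]

x̄ = F·x = [-7, -2]
P̄ = F·P·Fᵀ + Q = [52 24; 24 21]
y = z − H·x̄ = [10, -4]
S = H·P̄·Hᵀ + R = [123 -31; -31 27]
K = P̄·Hᵀ·S⁻¹ = [148/295 -136/295; 561/1180 513/1180]
x' = x̄ + K·y = [-41/295, 599/590]
P' = (I − K·H)·P̄ = [284/295 12/295; 12/295 537/590]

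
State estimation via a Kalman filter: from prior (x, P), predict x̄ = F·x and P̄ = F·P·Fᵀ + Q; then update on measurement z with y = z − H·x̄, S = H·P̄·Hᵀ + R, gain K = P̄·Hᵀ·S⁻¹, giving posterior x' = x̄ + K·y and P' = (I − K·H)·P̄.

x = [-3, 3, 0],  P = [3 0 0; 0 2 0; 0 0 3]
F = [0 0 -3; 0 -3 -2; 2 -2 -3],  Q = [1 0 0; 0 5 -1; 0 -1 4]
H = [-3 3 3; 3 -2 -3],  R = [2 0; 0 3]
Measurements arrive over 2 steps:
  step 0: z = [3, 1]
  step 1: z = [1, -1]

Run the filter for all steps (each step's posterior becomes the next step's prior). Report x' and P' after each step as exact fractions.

step 0: x̄ = F·x = [0, -9, -12]
step 0: P̄ = F·P·Fᵀ + Q = [28 18 27; 18 35 29; 27 29 51]
step 0: y = z − H·x̄ = [66, -53]
step 0: S = H·P̄·Hᵀ + R = [740 -600; -600 500]
step 0: K = P̄·Hᵀ·S⁻¹ = [57/100 309/500; 18/25 329/500; 3/20 -2/25]
step 0: x' = x̄ + K·y = [2433/500, 1823/500, 107/50]
step 0: P' = (I − K·H)·P̄ = [4831/250 1497/500 1671/100; 1497/500 1707/500 3/50; 1671/100 3/50 67/4]
step 1: x̄ = F·x = [-321/50, -7609/500, -199/50]
step 1: P̄ = F·P·Fᵀ + Q = [607/4 2526/25 1017/20; 2526/25 51723/500 899/25; 1017/20 899/25 439/20]
step 1: y = z − H·x̄ = [19667/500, -6029/250]
step 1: S = H·P̄·Hᵀ + R = [204787/500 -73119/250; -73119/250 35478/125]
step 1: K = P̄·Hᵀ·S⁻¹ = [8207817/8529089 22963431/17058178; 8127679/8529089 24075872/25587267; 8611823/25587267 61240727/153523602]
step 1: x' = x̄ + K·y = [-17607057/17058178, -10918381/25587267, -55480633/153523602]
step 1: P' = (I − K·H)·P̄ = [135551759/8529089 101721561/17058178 180325713/17058178; 101721561/17058178 40331230/8529089 95688019/51174534; 180325713/17058178 95688019/51174534 685157326/76761801]

step 0: x' = [2433/500, 1823/500, 107/50], P' = [4831/250 1497/500 1671/100; 1497/500 1707/500 3/50; 1671/100 3/50 67/4]
step 1: x' = [-17607057/17058178, -10918381/25587267, -55480633/153523602], P' = [135551759/8529089 101721561/17058178 180325713/17058178; 101721561/17058178 40331230/8529089 95688019/51174534; 180325713/17058178 95688019/51174534 685157326/76761801]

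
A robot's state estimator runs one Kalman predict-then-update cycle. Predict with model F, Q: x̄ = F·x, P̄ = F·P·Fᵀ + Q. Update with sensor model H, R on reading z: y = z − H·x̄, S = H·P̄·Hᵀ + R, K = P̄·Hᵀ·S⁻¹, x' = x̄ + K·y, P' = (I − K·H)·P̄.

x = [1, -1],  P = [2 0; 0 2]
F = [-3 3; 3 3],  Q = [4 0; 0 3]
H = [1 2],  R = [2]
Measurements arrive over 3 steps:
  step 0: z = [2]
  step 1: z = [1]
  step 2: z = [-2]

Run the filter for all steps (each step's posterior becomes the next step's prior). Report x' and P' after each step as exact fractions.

step 0: x̄ = F·x = [-6, 0]
step 0: P̄ = F·P·Fᵀ + Q = [40 0; 0 39]
step 0: y = z − H·x̄ = [8]
step 0: S = H·P̄·Hᵀ + R = [198]
step 0: K = P̄·Hᵀ·S⁻¹ = [20/99; 13/33]
step 0: x' = x̄ + K·y = [-434/99, 104/33]
step 0: P' = (I − K·H)·P̄ = [3160/99 -520/33; -520/33 91/11]
step 1: x̄ = F·x = [746/33, -122/33]
step 1: P̄ = F·P·Fᵀ + Q = [7143/11 -2341/11; -2341/11 892/11]
step 1: y = z − H·x̄ = [-469/33]
step 1: S = H·P̄·Hᵀ + R = [1369/11]
step 1: K = P̄·Hᵀ·S⁻¹ = [2461/1369; -557/1369]
step 1: x' = x̄ + K·y = [-12085/4107, 2855/1369]
step 1: P' = (I − K·H)·P̄ = [338386/1369 -166732/1369; -166732/1369 82809/1369]
step 2: x̄ = F·x = [20650/1369, -3520/1369]
step 2: P̄ = F·P·Fᵀ + Q = [6797407/1369 -2300193/1369; -2300193/1369 793686/1369]
step 2: y = z − H·x̄ = [-16348/1369]
step 2: S = H·P̄·Hᵀ + R = [774117/1369]
step 2: K = P̄·Hᵀ·S⁻¹ = [2197021/774117; -237607/258039]
step 2: x' = x̄ + K·y = [-14559082/774117, 2173924/258039]
step 2: P' = (I − K·H)·P̄ = [317813762/774117 -52236620/258039; -52236620/258039 8626901/86013]

step 0: x' = [-434/99, 104/33], P' = [3160/99 -520/33; -520/33 91/11]
step 1: x' = [-12085/4107, 2855/1369], P' = [338386/1369 -166732/1369; -166732/1369 82809/1369]
step 2: x' = [-14559082/774117, 2173924/258039], P' = [317813762/774117 -52236620/258039; -52236620/258039 8626901/86013]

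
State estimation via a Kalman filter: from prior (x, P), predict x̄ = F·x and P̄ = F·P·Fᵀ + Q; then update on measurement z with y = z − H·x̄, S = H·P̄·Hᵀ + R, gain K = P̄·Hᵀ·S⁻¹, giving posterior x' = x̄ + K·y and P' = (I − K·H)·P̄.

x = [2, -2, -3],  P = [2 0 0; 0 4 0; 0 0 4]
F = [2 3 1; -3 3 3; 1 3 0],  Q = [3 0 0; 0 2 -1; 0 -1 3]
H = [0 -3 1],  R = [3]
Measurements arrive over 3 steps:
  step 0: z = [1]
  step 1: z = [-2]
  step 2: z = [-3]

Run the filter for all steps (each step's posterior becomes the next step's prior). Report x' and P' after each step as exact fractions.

step 0: x' = [227/349, -166/349, -62/349], P' = [15487/349 4166/349 12396/349; 4166/349 3207/698 4440/349; 12396/349 4440/349 13251/349]
step 1: x' = [-15522/438547, 188839/438547, -297011/438547], P' = [544616109/877094 90949387/877094 272793669/877094; 90949387/877094 15915671/877094 46865295/877094; 272793669/877094 46865295/877094 140575731/877094]
step 2: x' = [-12796006058/3830729029, 2951505564/3830729029, -2632269423/3830729029], P' = [1556460006201/3830729029 254527362323/3830729029 770830930371/3830729029; 254527362323/3830729029 134393162173/11492187087 131772383864/3830729029; 770830930371/3830729029 131772383864/3830729029 398944372470/3830729029]

step 0: x̄ = F·x = [-5, -21, -4]
step 0: P̄ = F·P·Fᵀ + Q = [51 36 40; 36 92 29; 40 29 41]
step 0: y = z − H·x̄ = [-58]
step 0: S = H·P̄·Hᵀ + R = [698]
step 0: K = P̄·Hᵀ·S⁻¹ = [-34/349; -247/698; -23/349]
step 0: x' = x̄ + K·y = [227/349, -166/349, -62/349]
step 0: P' = (I − K·H)·P̄ = [15487/349 4166/349 12396/349; 4166/349 3207/698 4440/349; 12396/349 4440/349 13251/349]
step 1: x̄ = F·x = [-106/349, -1365/349, -271/349]
step 1: P̄ = F·P·Fᵀ + Q = [433787/698 78465/698 217231/698; 78465/698 111151/698 39547/698; 217231/698 39547/698 111923/698]
step 1: y = z − H·x̄ = [-4522/349]
step 1: S = H·P̄·Hᵀ + R = [438547/349]
step 1: K = P̄·Hᵀ·S⁻¹ = [-9082/438547; -146953/438547; -3359/438547]
step 1: x' = x̄ + K·y = [-15522/438547, 188839/438547, -297011/438547]
step 1: P' = (I − K·H)·P̄ = [544616109/877094 90949387/877094 272793669/877094; 90949387/877094 15915671/877094 46865295/877094; 272793669/877094 46865295/877094 140575731/877094]
step 2: x̄ = F·x = [238462/438547, -277950/438547, 550995/438547]
step 2: P̄ = F·P·Fᵀ + Q = [2464335789/438547 -797406018/438547 1232203647/438547; -797406018/438547 607922089/877094 -398506021/438547; 1232203647/438547 -398506021/438547 618092376/438547]
step 2: y = z − H·x̄ = [-2700486/438547]
step 2: S = H·P̄·Hᵀ + R = [11492187087/877094]
step 2: K = P̄·Hᵀ·S⁻¹ = [2416281134/3830729029; -2620778309/11492187087; 1209073626/3830729029]
step 2: x' = x̄ + K·y = [-12796006058/3830729029, 2951505564/3830729029, -2632269423/3830729029]
step 2: P' = (I − K·H)·P̄ = [1556460006201/3830729029 254527362323/3830729029 770830930371/3830729029; 254527362323/3830729029 134393162173/11492187087 131772383864/3830729029; 770830930371/3830729029 131772383864/3830729029 398944372470/3830729029]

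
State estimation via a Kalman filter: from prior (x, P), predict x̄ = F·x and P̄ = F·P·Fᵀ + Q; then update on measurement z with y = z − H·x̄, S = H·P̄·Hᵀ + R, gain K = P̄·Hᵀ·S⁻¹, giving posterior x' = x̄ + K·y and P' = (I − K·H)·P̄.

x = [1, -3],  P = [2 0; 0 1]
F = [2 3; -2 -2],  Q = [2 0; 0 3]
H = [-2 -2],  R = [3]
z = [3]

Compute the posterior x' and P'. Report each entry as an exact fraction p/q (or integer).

x' = [-53/9, 38/9]
P' = [413/27 -398/27; -398/27 401/27]

x̄ = F·x = [-7, 4]
P̄ = F·P·Fᵀ + Q = [19 -14; -14 15]
y = z − H·x̄ = [-3]
S = H·P̄·Hᵀ + R = [27]
K = P̄·Hᵀ·S⁻¹ = [-10/27; -2/27]
x' = x̄ + K·y = [-53/9, 38/9]
P' = (I − K·H)·P̄ = [413/27 -398/27; -398/27 401/27]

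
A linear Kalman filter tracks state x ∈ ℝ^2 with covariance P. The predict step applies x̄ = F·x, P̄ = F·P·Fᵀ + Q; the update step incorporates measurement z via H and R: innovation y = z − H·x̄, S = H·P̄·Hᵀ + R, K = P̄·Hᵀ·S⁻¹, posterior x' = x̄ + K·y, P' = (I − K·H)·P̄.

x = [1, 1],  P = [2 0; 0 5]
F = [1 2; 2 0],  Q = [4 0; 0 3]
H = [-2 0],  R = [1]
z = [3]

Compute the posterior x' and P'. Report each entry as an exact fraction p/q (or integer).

x' = [-51/35, 46/35]
P' = [26/105 4/105; 4/105 1091/105]

x̄ = F·x = [3, 2]
P̄ = F·P·Fᵀ + Q = [26 4; 4 11]
y = z − H·x̄ = [9]
S = H·P̄·Hᵀ + R = [105]
K = P̄·Hᵀ·S⁻¹ = [-52/105; -8/105]
x' = x̄ + K·y = [-51/35, 46/35]
P' = (I − K·H)·P̄ = [26/105 4/105; 4/105 1091/105]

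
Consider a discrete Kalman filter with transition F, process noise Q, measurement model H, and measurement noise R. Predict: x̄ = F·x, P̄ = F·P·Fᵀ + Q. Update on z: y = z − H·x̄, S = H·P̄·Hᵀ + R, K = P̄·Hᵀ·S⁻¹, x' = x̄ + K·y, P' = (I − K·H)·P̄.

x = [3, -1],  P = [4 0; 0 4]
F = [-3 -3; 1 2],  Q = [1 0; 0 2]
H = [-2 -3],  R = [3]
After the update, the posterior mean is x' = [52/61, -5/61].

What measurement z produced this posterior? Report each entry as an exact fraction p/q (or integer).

z = [-2]

x̄ = F·x = [-6, 1]
P̄ = F·P·Fᵀ + Q = [73 -36; -36 22]
S = H·P̄·Hᵀ + R = [61]
K = P̄·Hᵀ·S⁻¹ = [-38/61; 6/61]
x' − x̄ = [418/61, -66/61] = K·y
y = (KᵀK)⁻¹·Kᵀ·(x' − x̄) = [-11]
z = y + H·x̄ = [-11] + [9] = [-2]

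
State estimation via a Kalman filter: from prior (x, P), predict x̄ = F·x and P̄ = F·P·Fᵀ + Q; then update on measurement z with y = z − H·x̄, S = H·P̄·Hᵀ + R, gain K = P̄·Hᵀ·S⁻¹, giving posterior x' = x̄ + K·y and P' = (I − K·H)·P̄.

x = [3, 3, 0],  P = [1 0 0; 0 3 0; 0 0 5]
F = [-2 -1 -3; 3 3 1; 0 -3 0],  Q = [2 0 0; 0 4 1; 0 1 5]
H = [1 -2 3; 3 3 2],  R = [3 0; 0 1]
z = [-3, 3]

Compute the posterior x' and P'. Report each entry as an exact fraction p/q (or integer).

x' = [-955071/258587, 825501/258587, 590202/258587]
P' = [3916782/258587 -2104713/258587 -2682690/258587; -2104713/258587 1162968/258587 1423236/258587; -2682690/258587 1423236/258587 1884527/258587]

x̄ = F·x = [-9, 18, -9]
P̄ = F·P·Fᵀ + Q = [54 -30 9; -30 45 -26; 9 -26 32]
y = z − H·x̄ = [69, -6]
S = H·P̄·Hᵀ + R = [1011 143; 143 276]
K = P̄·Hᵀ·S⁻¹ = [26046/258587 70827/258587; -53647/258587 21237/258587; 41473/258587 -9308/258587]
x' = x̄ + K·y = [-955071/258587, 825501/258587, 590202/258587]
P' = (I − K·H)·P̄ = [3916782/258587 -2104713/258587 -2682690/258587; -2104713/258587 1162968/258587 1423236/258587; -2682690/258587 1423236/258587 1884527/258587]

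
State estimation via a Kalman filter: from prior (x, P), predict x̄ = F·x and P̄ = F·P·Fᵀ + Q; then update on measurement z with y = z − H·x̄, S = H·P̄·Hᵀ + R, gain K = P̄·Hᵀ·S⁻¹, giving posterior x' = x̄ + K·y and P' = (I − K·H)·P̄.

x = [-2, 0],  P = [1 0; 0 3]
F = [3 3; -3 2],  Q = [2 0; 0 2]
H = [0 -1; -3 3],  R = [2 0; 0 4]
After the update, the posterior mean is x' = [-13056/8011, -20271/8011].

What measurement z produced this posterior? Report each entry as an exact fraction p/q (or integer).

z = [3, -3]

x̄ = F·x = [-6, 6]
P̄ = F·P·Fᵀ + Q = [38 9; 9 23]
S = H·P̄·Hᵀ + R = [25 -42; -42 391]
K = P̄·Hᵀ·S⁻¹ = [-7173/8011 -2553/8011; -7229/8011 84/8011]
x' − x̄ = [35010/8011, -68337/8011] = K·y
y = (KᵀK)⁻¹·Kᵀ·(x' − x̄) = [9, -39]
z = y + H·x̄ = [9, -39] + [-6, 36] = [3, -3]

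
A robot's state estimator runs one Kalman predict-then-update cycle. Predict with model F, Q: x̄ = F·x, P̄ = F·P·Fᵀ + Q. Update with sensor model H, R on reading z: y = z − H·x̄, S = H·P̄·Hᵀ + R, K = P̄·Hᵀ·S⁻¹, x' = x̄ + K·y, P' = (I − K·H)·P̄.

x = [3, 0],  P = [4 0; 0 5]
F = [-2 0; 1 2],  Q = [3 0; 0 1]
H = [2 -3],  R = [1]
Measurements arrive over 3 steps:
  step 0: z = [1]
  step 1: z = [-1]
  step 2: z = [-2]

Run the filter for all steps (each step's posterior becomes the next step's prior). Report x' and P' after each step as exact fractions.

step 0: x' = [-512/199, -404/199], P' = [1859/199 1229/199; 1229/199 1669/398]
step 1: x' = [-43984/76249, -4596/76249], P' = [382973/228747 80442/76249; 80442/76249 58984/76249]
step 2: x' = [-3436064/50439767, 30847840/50439767], P' = [83694665/50439767 52586438/50439767; 52586438/50439767 38496624/50439767]

step 0: x̄ = F·x = [-6, 3]
step 0: P̄ = F·P·Fᵀ + Q = [19 -8; -8 25]
step 0: y = z − H·x̄ = [22]
step 0: S = H·P̄·Hᵀ + R = [398]
step 0: K = P̄·Hᵀ·S⁻¹ = [31/199; -91/398]
step 0: x' = x̄ + K·y = [-512/199, -404/199]
step 0: P' = (I − K·H)·P̄ = [1859/199 1229/199; 1229/199 1669/398]
step 1: x̄ = F·x = [1024/199, -1320/199]
step 1: P̄ = F·P·Fᵀ + Q = [8033/199 -8634/199; -8634/199 10312/199]
step 1: y = z − H·x̄ = [-6207/199]
step 1: S = H·P̄·Hᵀ + R = [228747/199]
step 1: K = P̄·Hᵀ·S⁻¹ = [41968/228747; -16068/76249]
step 1: x' = x̄ + K·y = [-43984/76249, -4596/76249]
step 1: P' = (I − K·H)·P̄ = [382973/228747 80442/76249; 80442/76249 58984/76249]
step 2: x̄ = F·x = [87968/76249, -53176/76249]
step 2: P̄ = F·P·Fᵀ + Q = [2218133/228747 -1731250/228747; -1731250/228747 2284832/228747]
step 2: y = z − H·x̄ = [-487962/76249]
step 2: S = H·P̄·Hᵀ + R = [50439767/228747]
step 2: K = P̄·Hᵀ·S⁻¹ = [9630016/50439767; -10316996/50439767]
step 2: x' = x̄ + K·y = [-3436064/50439767, 30847840/50439767]
step 2: P' = (I − K·H)·P̄ = [83694665/50439767 52586438/50439767; 52586438/50439767 38496624/50439767]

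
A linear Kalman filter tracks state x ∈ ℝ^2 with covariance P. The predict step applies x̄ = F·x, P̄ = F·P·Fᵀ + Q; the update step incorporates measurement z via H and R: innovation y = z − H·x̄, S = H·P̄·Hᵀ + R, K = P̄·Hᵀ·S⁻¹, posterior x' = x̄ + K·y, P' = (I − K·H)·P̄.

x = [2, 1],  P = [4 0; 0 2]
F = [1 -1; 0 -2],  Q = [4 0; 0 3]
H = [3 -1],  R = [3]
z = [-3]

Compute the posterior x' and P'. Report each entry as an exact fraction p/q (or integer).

x̄ = F·x = [1, -2]
P̄ = F·P·Fᵀ + Q = [10 4; 4 11]
y = z − H·x̄ = [-8]
S = H·P̄·Hᵀ + R = [80]
K = P̄·Hᵀ·S⁻¹ = [13/40; 1/80]
x' = x̄ + K·y = [-8/5, -21/10]
P' = (I − K·H)·P̄ = [31/20 147/40; 147/40 879/80]

x' = [-8/5, -21/10]
P' = [31/20 147/40; 147/40 879/80]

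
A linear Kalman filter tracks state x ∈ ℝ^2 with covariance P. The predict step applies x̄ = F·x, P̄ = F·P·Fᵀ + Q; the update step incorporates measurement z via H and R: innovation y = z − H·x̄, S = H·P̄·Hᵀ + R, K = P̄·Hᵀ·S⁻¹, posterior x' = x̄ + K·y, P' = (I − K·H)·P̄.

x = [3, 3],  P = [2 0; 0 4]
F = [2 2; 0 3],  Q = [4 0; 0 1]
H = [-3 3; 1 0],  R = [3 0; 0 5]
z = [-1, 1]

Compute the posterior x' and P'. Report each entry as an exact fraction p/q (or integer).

x' = [364/139, 314/139]
P' = [1760/417 585/139; 585/139 2515/556]

x̄ = F·x = [12, 9]
P̄ = F·P·Fᵀ + Q = [28 24; 24 37]
y = z − H·x̄ = [8, -11]
S = H·P̄·Hᵀ + R = [156 -12; -12 33]
K = P̄·Hᵀ·S⁻¹ = [-5/417 352/417; 175/556 117/139]
x' = x̄ + K·y = [364/139, 314/139]
P' = (I − K·H)·P̄ = [1760/417 585/139; 585/139 2515/556]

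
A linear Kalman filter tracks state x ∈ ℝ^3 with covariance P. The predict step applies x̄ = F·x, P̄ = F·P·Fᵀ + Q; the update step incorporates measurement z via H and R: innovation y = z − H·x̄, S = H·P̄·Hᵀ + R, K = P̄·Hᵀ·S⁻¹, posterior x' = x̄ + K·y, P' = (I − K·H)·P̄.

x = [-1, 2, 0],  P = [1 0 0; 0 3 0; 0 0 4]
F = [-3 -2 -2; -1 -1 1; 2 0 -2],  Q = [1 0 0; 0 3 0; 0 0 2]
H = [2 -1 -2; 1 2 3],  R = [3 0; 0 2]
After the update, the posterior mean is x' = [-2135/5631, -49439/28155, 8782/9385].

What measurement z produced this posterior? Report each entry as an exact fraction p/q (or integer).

z = [-1, -1]

x̄ = F·x = [-1, -1, -2]
P̄ = F·P·Fᵀ + Q = [38 1 10; 1 11 -10; 10 -10 22]
S = H·P̄·Hᵀ + R = [130 35; 35 226]
K = P̄·Hᵀ·S⁻¹ = [1996/5631 1435/5631; 2731/28155 -259/5631; -1708/9385 518/1877]
x' − x̄ = [3496/5631, -21284/28155, 27552/9385] = K·y
y = (KᵀK)⁻¹·Kᵀ·(x' − x̄) = [-4, 8]
z = y + H·x̄ = [-4, 8] + [3, -9] = [-1, -1]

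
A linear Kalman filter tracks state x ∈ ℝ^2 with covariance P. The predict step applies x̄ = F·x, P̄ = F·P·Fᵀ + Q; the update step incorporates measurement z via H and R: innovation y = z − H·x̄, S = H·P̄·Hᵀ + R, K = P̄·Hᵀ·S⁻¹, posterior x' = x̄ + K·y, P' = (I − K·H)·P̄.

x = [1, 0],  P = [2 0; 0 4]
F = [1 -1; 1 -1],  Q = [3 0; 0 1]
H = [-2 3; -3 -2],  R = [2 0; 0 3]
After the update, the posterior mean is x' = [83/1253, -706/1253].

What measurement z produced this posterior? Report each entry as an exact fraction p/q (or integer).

x̄ = F·x = [1, 1]
P̄ = F·P·Fᵀ + Q = [9 6; 6 7]
S = H·P̄·Hᵀ + R = [29 -18; -18 184]
K = P̄·Hᵀ·S⁻¹ = [-351/2506 -1131/5012; 270/1253 -383/2506]
x' − x̄ = [-1170/1253, -1959/1253] = K·y
y = (KᵀK)⁻¹·Kᵀ·(x' − x̄) = [-3, 6]
z = y + H·x̄ = [-3, 6] + [1, -5] = [-2, 1]

z = [-2, 1]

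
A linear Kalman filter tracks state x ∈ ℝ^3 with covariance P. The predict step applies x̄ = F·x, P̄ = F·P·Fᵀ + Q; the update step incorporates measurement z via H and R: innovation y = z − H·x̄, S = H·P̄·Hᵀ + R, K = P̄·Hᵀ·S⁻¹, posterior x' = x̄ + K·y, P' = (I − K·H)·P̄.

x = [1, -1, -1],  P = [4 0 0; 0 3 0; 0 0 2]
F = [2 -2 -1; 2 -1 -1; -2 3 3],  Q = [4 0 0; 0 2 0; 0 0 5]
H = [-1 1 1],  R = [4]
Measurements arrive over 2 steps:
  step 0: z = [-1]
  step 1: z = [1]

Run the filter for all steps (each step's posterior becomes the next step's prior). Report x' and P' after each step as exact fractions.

step 0: x' = [85/97, 132/97, -176/97], P' = [798/97 728/97 -130/97; 728/97 1207/97 -607/97; -130/97 -607/97 777/97]
step 1: x' = [365/6296, 3701/1574, -9211/6296], P' = [60871/6296 13127/1574 1159/6296; 13127/1574 14170/787 -14881/1574; 1159/6296 -14881/1574 75783/6296]

step 0: x̄ = F·x = [5, 4, -8]
step 0: P̄ = F·P·Fᵀ + Q = [34 24 -40; 24 23 -31; -40 -31 66]
step 0: y = z − H·x̄ = [8]
step 0: S = H·P̄·Hᵀ + R = [97]
step 0: K = P̄·Hᵀ·S⁻¹ = [-50/97; -32/97; 75/97]
step 0: x' = x̄ + K·y = [85/97, 132/97, -176/97]
step 0: P' = (I − K·H)·P̄ = [798/97 728/97 -130/97; 728/97 1207/97 -607/97; -130/97 -607/97 777/97]
step 1: x̄ = F·x = [82/97, 214/97, -302/97]
step 1: P̄ = F·P·Fᵀ + Q = [1453/97 714/97 -1062/97; 714/97 1764/97 -718/97; -1062/97 -718/97 3431/97]
step 1: y = z − H·x̄ = [267/97]
step 1: S = H·P̄·Hᵀ + R = [6296/97]
step 1: K = P̄·Hᵀ·S⁻¹ = [-1801/6296; 83/1574; 3775/6296]
step 1: x' = x̄ + K·y = [365/6296, 3701/1574, -9211/6296]
step 1: P' = (I − K·H)·P̄ = [60871/6296 13127/1574 1159/6296; 13127/1574 14170/787 -14881/1574; 1159/6296 -14881/1574 75783/6296]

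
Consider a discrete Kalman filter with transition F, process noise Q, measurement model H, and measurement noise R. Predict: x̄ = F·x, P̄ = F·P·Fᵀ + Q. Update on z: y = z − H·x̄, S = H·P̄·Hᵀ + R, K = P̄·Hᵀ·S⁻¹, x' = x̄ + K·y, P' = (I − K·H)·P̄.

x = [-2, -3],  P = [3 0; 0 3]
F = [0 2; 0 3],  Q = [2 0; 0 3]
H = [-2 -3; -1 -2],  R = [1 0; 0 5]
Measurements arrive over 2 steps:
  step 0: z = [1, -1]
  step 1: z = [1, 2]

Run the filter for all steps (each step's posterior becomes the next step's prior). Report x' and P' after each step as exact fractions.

step 0: x̄ = F·x = [-6, -9]
step 0: P̄ = F·P·Fᵀ + Q = [14 18; 18 30]
step 0: y = z − H·x̄ = [-38, -25]
step 0: S = H·P̄·Hᵀ + R = [543 334; 334 211]
step 0: K = P̄·Hᵀ·S⁻¹ = [-86/431 34/431; -534/3017 -270/3017]
step 0: x' = x̄ + K·y = [-168/431, -111/3017]
step 0: P' = (I − K·H)·P̄ = [682/431 -426/431; -426/431 2166/3017]
step 1: x̄ = F·x = [-222/3017, -333/3017]
step 1: P̄ = F·P·Fᵀ + Q = [14698/3017 12996/3017; 12996/3017 28545/3017]
step 1: y = z − H·x̄ = [1574/3017, 5146/3017]
step 1: S = H·P̄·Hᵀ + R = [474666/3017 291638/3017; 291638/3017 195947/3017]
step 1: K = P̄·Hᵀ·S⁻¹ = [-254042/1318637 104278/1318637; -475053/2637274 -118125/1318637]
step 1: x' = x̄ + K·y = [-51702/1318637, -470946/1318637]
step 1: P' = (I − K·H)·P̄ = [2072254/1318637 -1296822/1318637; -1296822/1318637 1887447/2637274]

step 0: x' = [-168/431, -111/3017], P' = [682/431 -426/431; -426/431 2166/3017]
step 1: x' = [-51702/1318637, -470946/1318637], P' = [2072254/1318637 -1296822/1318637; -1296822/1318637 1887447/2637274]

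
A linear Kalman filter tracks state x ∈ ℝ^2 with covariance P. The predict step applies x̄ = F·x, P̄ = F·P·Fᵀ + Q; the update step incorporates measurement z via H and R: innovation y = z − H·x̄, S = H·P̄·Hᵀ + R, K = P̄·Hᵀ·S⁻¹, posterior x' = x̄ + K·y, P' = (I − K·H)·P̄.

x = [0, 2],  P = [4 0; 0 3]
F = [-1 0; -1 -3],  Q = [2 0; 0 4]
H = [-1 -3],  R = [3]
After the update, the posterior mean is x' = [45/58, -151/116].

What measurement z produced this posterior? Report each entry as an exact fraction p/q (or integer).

x̄ = F·x = [0, -6]
P̄ = F·P·Fᵀ + Q = [6 4; 4 35]
S = H·P̄·Hᵀ + R = [348]
K = P̄·Hᵀ·S⁻¹ = [-3/58; -109/348]
x' − x̄ = [45/58, 545/116] = K·y
y = (KᵀK)⁻¹·Kᵀ·(x' − x̄) = [-15]
z = y + H·x̄ = [-15] + [18] = [3]

z = [3]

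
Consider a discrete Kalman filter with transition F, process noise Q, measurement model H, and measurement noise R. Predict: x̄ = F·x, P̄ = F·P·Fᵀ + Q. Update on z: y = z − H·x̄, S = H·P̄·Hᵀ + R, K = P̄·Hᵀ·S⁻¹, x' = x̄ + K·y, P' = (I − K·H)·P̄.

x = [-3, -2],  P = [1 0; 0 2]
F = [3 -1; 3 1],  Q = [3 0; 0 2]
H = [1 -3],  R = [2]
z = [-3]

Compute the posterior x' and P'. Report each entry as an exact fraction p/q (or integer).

x̄ = F·x = [-7, -11]
P̄ = F·P·Fᵀ + Q = [14 7; 7 13]
y = z − H·x̄ = [-29]
S = H·P̄·Hᵀ + R = [91]
K = P̄·Hᵀ·S⁻¹ = [-1/13; -32/91]
x' = x̄ + K·y = [-62/13, -73/91]
P' = (I − K·H)·P̄ = [175/13 59/13; 59/13 159/91]

x' = [-62/13, -73/91]
P' = [175/13 59/13; 59/13 159/91]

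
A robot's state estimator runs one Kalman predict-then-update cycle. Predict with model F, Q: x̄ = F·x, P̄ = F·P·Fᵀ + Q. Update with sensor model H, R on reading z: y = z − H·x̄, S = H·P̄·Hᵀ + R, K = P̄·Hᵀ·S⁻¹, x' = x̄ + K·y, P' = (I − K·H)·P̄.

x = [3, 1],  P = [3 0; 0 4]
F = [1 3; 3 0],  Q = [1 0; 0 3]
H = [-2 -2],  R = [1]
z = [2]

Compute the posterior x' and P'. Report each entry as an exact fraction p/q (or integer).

x̄ = F·x = [6, 9]
P̄ = F·P·Fᵀ + Q = [40 9; 9 30]
y = z − H·x̄ = [32]
S = H·P̄·Hᵀ + R = [353]
K = P̄·Hᵀ·S⁻¹ = [-98/353; -78/353]
x' = x̄ + K·y = [-1018/353, 681/353]
P' = (I − K·H)·P̄ = [4516/353 -4467/353; -4467/353 4506/353]

x' = [-1018/353, 681/353]
P' = [4516/353 -4467/353; -4467/353 4506/353]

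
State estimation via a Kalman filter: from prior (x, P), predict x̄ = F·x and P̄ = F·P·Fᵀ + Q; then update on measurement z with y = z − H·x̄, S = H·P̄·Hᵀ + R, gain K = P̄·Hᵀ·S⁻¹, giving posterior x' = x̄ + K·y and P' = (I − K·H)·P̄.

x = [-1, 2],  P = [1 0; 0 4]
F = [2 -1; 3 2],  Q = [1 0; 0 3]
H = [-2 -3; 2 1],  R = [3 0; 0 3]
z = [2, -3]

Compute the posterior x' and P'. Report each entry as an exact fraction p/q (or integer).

x' = [-10520/4937, 3961/4937]
P' = [7521/4937 -5970/4937; -5970/4937 6204/4937]

x̄ = F·x = [-4, 1]
P̄ = F·P·Fᵀ + Q = [9 -2; -2 28]
y = z − H·x̄ = [-3, 4]
S = H·P̄·Hᵀ + R = [267 -104; -104 59]
K = P̄·Hᵀ·S⁻¹ = [956/4937 3024/4937; -2224/4937 -1912/4937]
x' = x̄ + K·y = [-10520/4937, 3961/4937]
P' = (I − K·H)·P̄ = [7521/4937 -5970/4937; -5970/4937 6204/4937]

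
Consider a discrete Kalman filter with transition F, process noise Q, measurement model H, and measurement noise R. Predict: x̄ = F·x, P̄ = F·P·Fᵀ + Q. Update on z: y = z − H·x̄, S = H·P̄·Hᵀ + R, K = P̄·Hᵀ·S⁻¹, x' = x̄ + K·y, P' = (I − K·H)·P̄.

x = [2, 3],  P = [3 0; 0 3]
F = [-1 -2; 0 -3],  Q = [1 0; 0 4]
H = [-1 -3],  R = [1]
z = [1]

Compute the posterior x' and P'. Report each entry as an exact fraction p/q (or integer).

x' = [-213/101, 69/202]
P' = [391/101 -249/202; -249/202 203/404]

x̄ = F·x = [-8, -9]
P̄ = F·P·Fᵀ + Q = [16 18; 18 31]
y = z − H·x̄ = [-34]
S = H·P̄·Hᵀ + R = [404]
K = P̄·Hᵀ·S⁻¹ = [-35/202; -111/404]
x' = x̄ + K·y = [-213/101, 69/202]
P' = (I − K·H)·P̄ = [391/101 -249/202; -249/202 203/404]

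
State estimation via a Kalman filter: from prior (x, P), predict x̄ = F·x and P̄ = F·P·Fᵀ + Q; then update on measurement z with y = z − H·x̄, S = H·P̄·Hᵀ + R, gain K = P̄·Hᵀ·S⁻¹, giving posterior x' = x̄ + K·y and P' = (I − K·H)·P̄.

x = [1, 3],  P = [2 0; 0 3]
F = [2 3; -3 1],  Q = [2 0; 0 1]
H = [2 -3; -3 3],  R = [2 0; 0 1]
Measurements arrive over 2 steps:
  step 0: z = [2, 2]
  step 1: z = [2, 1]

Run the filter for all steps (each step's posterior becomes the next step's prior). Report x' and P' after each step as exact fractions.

step 0: x' = [-21946/8799, -5820/2933], P' = [21809/8799 6438/2933; 6438/2933 5918/2933]
step 1: x' = [-3882344/8006801, -2990148/8006801], P' = [6238819/8006801 5218605/8006801; 5218605/8006801 4934725/8006801]

step 0: x̄ = F·x = [11, 0]
step 0: P̄ = F·P·Fᵀ + Q = [37 -3; -3 22]
step 0: y = z − H·x̄ = [-20, 35]
step 0: S = H·P̄·Hᵀ + R = [384 -465; -465 586]
step 0: K = P̄·Hᵀ·S⁻¹ = [-7162/8799 -2495/2933; -2439/2933 -1560/2933]
step 0: x' = x̄ + K·y = [-21946/8799, -5820/2933]
step 0: P' = (I − K·H)·P̄ = [21809/8799 6438/2933; 6438/2933 5918/2933]
step 1: x̄ = F·x = [-96272/8799, 16126/2933]
step 1: P̄ = F·P·Fᵀ + Q = [496388/8799 -70930/2933; -70930/2933 35650/2933]
step 1: y = z − H·x̄ = [355276/8799, -141717/2933]
step 1: S = H·P̄·Hᵀ + R = [5519180/8799 -2377576/2933; -2377576/2933 3089687/2933]
step 1: K = P̄·Hᵀ·S⁻¹ = [-3178177/16013602 -3060642/8006801; -4366965/16013602 -851640/8006801]
step 1: x' = x̄ + K·y = [-3882344/8006801, -2990148/8006801]
step 1: P' = (I − K·H)·P̄ = [6238819/8006801 5218605/8006801; 5218605/8006801 4934725/8006801]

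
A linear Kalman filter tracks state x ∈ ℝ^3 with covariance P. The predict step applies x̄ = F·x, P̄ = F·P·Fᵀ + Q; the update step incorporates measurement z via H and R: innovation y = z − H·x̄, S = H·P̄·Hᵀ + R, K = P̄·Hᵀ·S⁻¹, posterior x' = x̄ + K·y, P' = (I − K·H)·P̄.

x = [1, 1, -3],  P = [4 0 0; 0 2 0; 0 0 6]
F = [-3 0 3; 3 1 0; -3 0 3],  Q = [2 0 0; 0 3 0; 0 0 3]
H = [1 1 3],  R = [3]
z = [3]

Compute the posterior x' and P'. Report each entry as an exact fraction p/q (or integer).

x' = [622/1225, 59/1225, 951/1225]
P' = [6424/1225 -10522/1225 1692/1225; -10522/1225 39616/1225 -9801/1225; 1692/1225 -9801/1225 3036/1225]

x̄ = F·x = [-12, 4, -12]
P̄ = F·P·Fᵀ + Q = [92 -36 90; -36 41 -36; 90 -36 93]
y = z − H·x̄ = [47]
S = H·P̄·Hᵀ + R = [1225]
K = P̄·Hᵀ·S⁻¹ = [326/1225; -103/1225; 333/1225]
x' = x̄ + K·y = [622/1225, 59/1225, 951/1225]
P' = (I − K·H)·P̄ = [6424/1225 -10522/1225 1692/1225; -10522/1225 39616/1225 -9801/1225; 1692/1225 -9801/1225 3036/1225]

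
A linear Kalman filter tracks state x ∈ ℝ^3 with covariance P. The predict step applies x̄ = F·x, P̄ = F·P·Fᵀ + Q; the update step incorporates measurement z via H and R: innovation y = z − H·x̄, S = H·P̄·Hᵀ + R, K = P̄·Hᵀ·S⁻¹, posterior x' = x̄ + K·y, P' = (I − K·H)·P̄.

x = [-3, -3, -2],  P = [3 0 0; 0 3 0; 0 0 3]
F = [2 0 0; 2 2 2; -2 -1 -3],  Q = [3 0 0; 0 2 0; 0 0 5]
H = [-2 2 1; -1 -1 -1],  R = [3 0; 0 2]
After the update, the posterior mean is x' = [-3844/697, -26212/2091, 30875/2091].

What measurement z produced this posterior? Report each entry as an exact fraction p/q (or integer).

z = [1, 3]

x̄ = F·x = [-6, -16, 15]
P̄ = F·P·Fᵀ + Q = [15 12 -12; 12 38 -36; -12 -36 47]
S = H·P̄·Hᵀ + R = [70 3; 3 30]
K = P̄·Hᵀ·S⁻¹ = [-165/697 -332/697; 174/697 -1028/2091; -11/697 73/2091]
x' − x̄ = [338/697, 7244/2091, -490/2091] = K·y
y = (KᵀK)⁻¹·Kᵀ·(x' − x̄) = [6, -4]
z = y + H·x̄ = [6, -4] + [-5, 7] = [1, 3]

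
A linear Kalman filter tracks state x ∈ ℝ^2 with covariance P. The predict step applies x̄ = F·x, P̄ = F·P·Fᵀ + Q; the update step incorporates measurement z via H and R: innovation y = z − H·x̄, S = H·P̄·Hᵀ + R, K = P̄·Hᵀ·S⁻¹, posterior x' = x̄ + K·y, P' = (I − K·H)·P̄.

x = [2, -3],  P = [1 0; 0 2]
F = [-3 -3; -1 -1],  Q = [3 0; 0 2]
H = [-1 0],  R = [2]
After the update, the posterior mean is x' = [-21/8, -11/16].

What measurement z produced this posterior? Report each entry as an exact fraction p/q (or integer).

z = [3]

x̄ = F·x = [3, 1]
P̄ = F·P·Fᵀ + Q = [30 9; 9 5]
S = H·P̄·Hᵀ + R = [32]
K = P̄·Hᵀ·S⁻¹ = [-15/16; -9/32]
x' − x̄ = [-45/8, -27/16] = K·y
y = (KᵀK)⁻¹·Kᵀ·(x' − x̄) = [6]
z = y + H·x̄ = [6] + [-3] = [3]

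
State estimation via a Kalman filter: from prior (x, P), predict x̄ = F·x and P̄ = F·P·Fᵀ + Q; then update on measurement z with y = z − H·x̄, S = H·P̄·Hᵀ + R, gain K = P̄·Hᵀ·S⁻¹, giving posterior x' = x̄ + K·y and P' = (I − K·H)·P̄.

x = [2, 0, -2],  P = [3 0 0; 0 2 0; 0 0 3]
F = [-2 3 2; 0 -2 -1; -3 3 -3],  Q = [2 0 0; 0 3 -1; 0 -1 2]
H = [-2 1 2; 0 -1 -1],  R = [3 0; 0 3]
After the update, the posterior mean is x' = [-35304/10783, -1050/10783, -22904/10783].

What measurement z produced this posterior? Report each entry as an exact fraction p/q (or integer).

x̄ = F·x = [-8, 2, 0]
P̄ = F·P·Fᵀ + Q = [44 -18 18; -18 14 -4; 18 -4 74]
S = H·P̄·Hᵀ + R = [401 -150; -150 83]
K = P̄·Hᵀ·S⁻¹ = [-5810/10783 -10500/10783; 1986/10783 2290/10783; -1536/10783 -11870/10783]
x' − x̄ = [50960/10783, -22616/10783, -22904/10783] = K·y
y = (KᵀK)⁻¹·Kᵀ·(x' − x̄) = [-16, 4]
z = y + H·x̄ = [-16, 4] + [18, -2] = [2, 2]

z = [2, 2]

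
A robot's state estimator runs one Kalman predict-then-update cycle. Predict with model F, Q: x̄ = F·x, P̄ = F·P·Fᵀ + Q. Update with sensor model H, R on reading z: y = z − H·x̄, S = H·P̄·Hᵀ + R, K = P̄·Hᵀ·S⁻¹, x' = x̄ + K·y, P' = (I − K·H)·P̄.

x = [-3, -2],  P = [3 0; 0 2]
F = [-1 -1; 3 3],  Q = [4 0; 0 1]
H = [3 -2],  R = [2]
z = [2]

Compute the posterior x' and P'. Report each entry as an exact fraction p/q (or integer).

x̄ = F·x = [5, -15]
P̄ = F·P·Fᵀ + Q = [9 -15; -15 46]
y = z − H·x̄ = [-43]
S = H·P̄·Hᵀ + R = [447]
K = P̄·Hᵀ·S⁻¹ = [19/149; -137/447]
x' = x̄ + K·y = [-72/149, -814/447]
P' = (I − K·H)·P̄ = [258/149 368/149; 368/149 1793/447]

x' = [-72/149, -814/447]
P' = [258/149 368/149; 368/149 1793/447]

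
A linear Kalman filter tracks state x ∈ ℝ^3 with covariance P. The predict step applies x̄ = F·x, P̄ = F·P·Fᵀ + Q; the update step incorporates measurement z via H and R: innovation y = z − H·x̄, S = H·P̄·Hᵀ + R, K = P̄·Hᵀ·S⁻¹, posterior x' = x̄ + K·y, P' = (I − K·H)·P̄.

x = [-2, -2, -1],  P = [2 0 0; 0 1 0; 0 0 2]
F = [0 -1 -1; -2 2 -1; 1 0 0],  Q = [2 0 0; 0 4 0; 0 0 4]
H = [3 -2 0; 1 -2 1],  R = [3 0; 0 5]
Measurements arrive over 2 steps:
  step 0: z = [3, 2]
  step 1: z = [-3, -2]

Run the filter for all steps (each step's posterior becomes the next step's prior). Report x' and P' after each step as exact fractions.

step 0: x̄ = F·x = [3, 1, -2]
step 0: P̄ = F·P·Fᵀ + Q = [5 0 0; 0 18 -4; 0 -4 6]
step 0: y = z − H·x̄ = [-4, 3]
step 0: S = H·P̄·Hᵀ + R = [120 95; 95 104]
step 0: K = P̄·Hᵀ·S⁻¹ = [217/691 -165/691; 56/3455 -276/691; -498/3455 184/691]
step 0: x' = x̄ + K·y = [710/691, -909/3455, -2158/3455]
step 0: P' = (I − K·H)·P̄ = [1025/691 1212/691 574/691; 1212/691 9006/3455 5052/3455; 574/691 5052/3455 11834/3455]
step 1: x̄ = F·x = [3067/3455, -1352/691, 710/691]
step 1: P̄ = F·P·Fᵀ + Q = [37854/3455 1326/691 -1786/691; 1326/691 4994/691 -200/691; -1786/691 -200/691 3789/691]
step 1: y = z − H·x̄ = [-33086/3455, -27047/3455]
step 1: S = H·P̄·Hᵀ + R = [371371/3455 135612/3455; 135612/3455 133574/3455]
step 1: K = P̄·Hᵀ·S⁻¹ = [1631478/4517351 -1126628/4517351; 288722/4517351 -1791651/4517351; -715004/4517351 2264499/9034702]
step 1: x' = x̄ + K·y = [-2793765/4517351, 2422239/4517351, 5249937/9034702]
step 1: P' = (I − K·H)·P̄ = [7237858/4517351 8409570/4517351 3948142/4517351; 8409570/4517351 12181272/4517351 6994719/4517351; 3948142/4517351 6994719/4517351 31405087/9034702]

step 0: x' = [710/691, -909/3455, -2158/3455], P' = [1025/691 1212/691 574/691; 1212/691 9006/3455 5052/3455; 574/691 5052/3455 11834/3455]
step 1: x' = [-2793765/4517351, 2422239/4517351, 5249937/9034702], P' = [7237858/4517351 8409570/4517351 3948142/4517351; 8409570/4517351 12181272/4517351 6994719/4517351; 3948142/4517351 6994719/4517351 31405087/9034702]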